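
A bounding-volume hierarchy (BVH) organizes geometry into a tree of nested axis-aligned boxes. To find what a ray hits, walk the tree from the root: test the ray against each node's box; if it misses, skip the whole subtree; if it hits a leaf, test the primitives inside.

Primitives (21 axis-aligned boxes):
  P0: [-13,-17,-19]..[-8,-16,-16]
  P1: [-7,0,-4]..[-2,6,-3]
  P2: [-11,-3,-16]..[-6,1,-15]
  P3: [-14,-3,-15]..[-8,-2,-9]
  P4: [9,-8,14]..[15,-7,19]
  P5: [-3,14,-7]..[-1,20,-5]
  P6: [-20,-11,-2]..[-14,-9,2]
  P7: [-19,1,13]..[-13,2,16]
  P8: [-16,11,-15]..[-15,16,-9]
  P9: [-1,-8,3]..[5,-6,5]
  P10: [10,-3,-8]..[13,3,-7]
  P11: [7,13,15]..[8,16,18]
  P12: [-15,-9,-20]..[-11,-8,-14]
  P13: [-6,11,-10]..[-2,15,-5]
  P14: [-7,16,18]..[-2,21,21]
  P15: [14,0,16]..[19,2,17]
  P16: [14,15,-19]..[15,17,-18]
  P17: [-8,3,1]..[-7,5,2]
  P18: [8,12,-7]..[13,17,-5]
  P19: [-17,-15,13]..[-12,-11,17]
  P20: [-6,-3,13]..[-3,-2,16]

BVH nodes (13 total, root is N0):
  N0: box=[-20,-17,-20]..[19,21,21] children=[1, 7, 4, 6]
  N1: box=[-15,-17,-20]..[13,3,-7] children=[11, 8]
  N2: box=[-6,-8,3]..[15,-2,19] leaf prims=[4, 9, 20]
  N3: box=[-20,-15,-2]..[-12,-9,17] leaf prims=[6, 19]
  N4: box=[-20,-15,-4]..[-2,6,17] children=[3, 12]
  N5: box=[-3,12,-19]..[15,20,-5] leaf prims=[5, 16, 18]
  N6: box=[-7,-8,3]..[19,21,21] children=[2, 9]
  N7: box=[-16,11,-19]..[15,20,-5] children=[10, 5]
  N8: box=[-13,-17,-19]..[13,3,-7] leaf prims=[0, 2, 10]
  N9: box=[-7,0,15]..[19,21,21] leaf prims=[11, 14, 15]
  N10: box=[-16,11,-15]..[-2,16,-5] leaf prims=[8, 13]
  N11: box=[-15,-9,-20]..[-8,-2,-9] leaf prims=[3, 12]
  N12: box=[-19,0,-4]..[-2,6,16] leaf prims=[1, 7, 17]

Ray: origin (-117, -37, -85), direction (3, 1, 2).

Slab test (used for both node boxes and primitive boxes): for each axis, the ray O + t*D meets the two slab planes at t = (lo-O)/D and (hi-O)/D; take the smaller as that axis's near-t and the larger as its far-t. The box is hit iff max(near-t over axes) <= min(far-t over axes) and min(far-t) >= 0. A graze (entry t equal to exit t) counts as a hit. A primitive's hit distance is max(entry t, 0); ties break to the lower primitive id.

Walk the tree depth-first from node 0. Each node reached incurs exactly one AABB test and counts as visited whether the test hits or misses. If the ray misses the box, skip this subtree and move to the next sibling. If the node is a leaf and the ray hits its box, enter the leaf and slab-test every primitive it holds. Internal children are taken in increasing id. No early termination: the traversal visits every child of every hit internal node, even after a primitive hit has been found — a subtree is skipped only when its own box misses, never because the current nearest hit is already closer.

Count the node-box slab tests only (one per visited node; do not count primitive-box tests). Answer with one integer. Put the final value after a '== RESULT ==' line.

Traverse from the root:
N0 x:[97/3,136/3] y:[20,58] z:[65/2,53] -> hit [65/2,136/3], descend [1, 4, 6, 7]
  N1 x:[34,130/3] y:[20,40] z:[65/2,39] -> hit [34,39], descend [8, 11]
    N8 x:[104/3,130/3] y:[20,40] z:[33,39] -> hit [104/3,39] leaf, test {P0(miss), P2(miss), P10(miss)}
    N11 x:[34,109/3] y:[28,35] z:[65/2,38] -> hit [34,35] leaf, test {P3@t=35, P12(miss)}
  N4 x:[97/3,115/3] y:[22,43] z:[81/2,51] -> miss, prune
  N6 x:[110/3,136/3] y:[29,58] z:[44,53] -> hit [44,136/3], descend [2, 9]
    N2 x:[37,44] y:[29,35] z:[44,52] -> miss, prune
    N9 x:[110/3,136/3] y:[37,58] z:[50,53] -> miss, prune
  N7 x:[101/3,44] y:[48,57] z:[33,40] -> miss, prune

Visited [0, 1, 8, 11, 4, 6, 2, 9, 7]. Tests: 9 box, 2 leaf. Nearest: P3.

== RESULT ==
9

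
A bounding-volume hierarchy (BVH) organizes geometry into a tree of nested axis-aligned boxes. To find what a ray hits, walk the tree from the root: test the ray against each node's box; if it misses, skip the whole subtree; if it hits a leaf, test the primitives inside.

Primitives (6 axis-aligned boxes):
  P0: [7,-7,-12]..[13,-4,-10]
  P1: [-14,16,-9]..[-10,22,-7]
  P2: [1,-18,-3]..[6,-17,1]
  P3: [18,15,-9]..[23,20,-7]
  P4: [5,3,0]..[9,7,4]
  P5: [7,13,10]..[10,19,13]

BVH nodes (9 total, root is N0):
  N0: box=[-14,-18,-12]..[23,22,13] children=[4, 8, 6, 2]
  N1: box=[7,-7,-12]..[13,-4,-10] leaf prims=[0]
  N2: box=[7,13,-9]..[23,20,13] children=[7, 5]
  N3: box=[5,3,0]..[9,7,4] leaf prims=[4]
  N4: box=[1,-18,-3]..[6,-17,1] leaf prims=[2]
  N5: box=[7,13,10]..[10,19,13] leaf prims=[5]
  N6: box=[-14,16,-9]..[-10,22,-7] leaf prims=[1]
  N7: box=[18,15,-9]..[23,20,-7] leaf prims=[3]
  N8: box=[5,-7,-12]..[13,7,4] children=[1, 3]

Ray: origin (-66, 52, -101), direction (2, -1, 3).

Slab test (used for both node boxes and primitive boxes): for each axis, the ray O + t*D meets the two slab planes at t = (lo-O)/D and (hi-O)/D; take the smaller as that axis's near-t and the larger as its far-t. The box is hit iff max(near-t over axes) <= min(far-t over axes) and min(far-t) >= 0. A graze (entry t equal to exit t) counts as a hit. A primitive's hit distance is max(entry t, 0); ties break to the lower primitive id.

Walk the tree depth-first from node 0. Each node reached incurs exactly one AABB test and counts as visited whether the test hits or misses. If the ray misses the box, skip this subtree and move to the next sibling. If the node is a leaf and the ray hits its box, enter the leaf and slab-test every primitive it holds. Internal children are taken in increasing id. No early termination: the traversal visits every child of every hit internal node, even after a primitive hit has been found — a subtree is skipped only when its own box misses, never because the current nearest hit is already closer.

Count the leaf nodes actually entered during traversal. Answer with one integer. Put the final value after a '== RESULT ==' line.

Traverse from the root:
N0 x:[26,89/2] y:[30,70] z:[89/3,38] -> hit [30,38], descend [2, 4, 6, 8]
  N2 x:[73/2,89/2] y:[32,39] z:[92/3,38] -> hit [73/2,38], descend [5, 7]
    N5 x:[73/2,38] y:[33,39] z:[37,38] -> hit [37,38] leaf, test {P5@t=37}
    N7 x:[42,89/2] y:[32,37] z:[92/3,94/3] -> miss, prune
  N4 x:[67/2,36] y:[69,70] z:[98/3,34] -> miss, prune
  N6 x:[26,28] y:[30,36] z:[92/3,94/3] -> miss, prune
  N8 x:[71/2,79/2] y:[45,59] z:[89/3,35] -> miss, prune

7 AABB tests over nodes [0, 2, 5, 7, 4, 6, 8]; 1 leaf entered; closest P5.

== RESULT ==
1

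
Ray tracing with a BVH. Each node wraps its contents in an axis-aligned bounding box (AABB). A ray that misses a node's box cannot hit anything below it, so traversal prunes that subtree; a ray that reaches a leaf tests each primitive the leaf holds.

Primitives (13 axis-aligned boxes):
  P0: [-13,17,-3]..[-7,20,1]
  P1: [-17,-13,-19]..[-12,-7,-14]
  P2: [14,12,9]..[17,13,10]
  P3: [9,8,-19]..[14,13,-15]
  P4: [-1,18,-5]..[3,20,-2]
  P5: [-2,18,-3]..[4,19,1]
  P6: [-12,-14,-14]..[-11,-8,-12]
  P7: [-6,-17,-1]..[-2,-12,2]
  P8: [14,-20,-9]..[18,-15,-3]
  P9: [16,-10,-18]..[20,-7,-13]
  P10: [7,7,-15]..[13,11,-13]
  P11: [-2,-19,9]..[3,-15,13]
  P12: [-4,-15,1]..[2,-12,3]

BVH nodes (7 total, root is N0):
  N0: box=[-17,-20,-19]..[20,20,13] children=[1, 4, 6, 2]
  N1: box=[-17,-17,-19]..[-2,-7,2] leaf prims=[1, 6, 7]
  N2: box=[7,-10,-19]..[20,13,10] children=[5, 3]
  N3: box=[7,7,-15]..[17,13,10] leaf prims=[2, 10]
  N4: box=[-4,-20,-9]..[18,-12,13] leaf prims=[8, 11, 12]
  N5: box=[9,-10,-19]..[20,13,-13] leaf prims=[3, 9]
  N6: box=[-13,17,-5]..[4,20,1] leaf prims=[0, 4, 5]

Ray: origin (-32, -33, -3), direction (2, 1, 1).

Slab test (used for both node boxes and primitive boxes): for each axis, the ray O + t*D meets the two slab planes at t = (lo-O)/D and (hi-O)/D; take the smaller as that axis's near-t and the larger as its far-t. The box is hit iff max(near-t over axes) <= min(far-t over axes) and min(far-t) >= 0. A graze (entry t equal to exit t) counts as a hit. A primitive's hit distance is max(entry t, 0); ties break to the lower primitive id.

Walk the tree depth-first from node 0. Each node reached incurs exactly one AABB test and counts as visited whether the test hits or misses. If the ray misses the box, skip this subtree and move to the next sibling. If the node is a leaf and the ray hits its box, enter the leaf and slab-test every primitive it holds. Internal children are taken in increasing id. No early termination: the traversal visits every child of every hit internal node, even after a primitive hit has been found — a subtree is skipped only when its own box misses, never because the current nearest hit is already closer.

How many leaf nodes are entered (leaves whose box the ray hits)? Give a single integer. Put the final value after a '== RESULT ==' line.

Trace the traversal:
N0 x:[15/2,26] y:[13,53] z:[-16,16] -> hit [13,16], descend [1, 2, 4, 6]
  N1 x:[15/2,15] y:[16,26] z:[-16,5] -> miss, prune
  N2 x:[39/2,26] y:[23,46] z:[-16,13] -> miss, prune
  N4 x:[14,25] y:[13,21] z:[-6,16] -> hit [14,16] leaf, test {P8(miss), P11@t=15, P12(miss)}
  N6 x:[19/2,18] y:[50,53] z:[-2,4] -> miss, prune

order=[0, 1, 2, 4, 6]  |boxes|=5  |leaves|=1  hit=P11

== RESULT ==
1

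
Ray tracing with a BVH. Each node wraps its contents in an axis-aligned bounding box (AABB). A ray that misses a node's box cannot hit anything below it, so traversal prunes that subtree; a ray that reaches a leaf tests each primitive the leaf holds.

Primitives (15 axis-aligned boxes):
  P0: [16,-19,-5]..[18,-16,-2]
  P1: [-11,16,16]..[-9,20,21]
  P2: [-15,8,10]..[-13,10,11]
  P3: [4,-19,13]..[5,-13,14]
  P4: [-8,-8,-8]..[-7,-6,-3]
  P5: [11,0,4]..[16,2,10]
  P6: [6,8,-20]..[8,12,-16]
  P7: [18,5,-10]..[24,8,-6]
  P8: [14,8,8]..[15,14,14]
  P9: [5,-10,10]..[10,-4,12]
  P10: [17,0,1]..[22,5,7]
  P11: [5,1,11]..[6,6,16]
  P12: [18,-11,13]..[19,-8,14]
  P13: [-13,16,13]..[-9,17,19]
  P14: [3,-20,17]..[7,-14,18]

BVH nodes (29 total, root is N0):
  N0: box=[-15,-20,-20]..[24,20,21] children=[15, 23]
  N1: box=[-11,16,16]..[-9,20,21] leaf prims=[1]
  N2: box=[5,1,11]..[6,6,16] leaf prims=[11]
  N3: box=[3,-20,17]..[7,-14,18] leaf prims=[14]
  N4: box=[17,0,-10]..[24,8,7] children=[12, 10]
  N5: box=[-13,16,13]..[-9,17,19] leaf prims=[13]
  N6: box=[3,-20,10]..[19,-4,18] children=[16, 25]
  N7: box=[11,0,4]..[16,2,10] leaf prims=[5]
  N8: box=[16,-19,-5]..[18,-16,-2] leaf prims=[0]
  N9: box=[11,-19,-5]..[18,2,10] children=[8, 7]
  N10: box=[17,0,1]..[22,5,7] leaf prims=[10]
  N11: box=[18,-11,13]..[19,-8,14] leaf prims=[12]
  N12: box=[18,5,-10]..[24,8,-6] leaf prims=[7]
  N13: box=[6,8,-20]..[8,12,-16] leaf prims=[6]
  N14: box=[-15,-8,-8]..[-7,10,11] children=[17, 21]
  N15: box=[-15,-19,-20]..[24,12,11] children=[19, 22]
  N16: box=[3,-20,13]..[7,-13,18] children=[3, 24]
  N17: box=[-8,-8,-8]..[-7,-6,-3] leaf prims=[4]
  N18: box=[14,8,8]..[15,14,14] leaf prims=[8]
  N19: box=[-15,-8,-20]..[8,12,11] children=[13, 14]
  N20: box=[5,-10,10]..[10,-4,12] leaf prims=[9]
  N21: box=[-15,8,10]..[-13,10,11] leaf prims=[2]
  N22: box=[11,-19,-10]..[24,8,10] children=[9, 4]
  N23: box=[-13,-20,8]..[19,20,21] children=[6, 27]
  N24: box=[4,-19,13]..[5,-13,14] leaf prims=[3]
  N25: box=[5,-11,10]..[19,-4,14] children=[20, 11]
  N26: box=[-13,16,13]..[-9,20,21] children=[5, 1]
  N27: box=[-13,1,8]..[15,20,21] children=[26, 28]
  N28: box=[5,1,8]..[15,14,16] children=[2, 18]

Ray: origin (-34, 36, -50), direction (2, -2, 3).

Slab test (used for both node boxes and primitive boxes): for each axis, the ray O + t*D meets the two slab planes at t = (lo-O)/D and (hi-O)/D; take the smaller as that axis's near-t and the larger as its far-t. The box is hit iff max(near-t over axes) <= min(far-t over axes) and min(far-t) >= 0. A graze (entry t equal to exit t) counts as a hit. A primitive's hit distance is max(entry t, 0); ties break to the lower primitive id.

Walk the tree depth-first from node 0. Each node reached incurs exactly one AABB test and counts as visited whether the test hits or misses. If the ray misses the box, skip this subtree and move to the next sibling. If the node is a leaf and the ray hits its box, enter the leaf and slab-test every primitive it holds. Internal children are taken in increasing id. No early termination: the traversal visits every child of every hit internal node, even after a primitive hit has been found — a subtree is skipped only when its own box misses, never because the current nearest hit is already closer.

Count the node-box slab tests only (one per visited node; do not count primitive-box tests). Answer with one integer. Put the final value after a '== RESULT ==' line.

Trace the traversal:
N0 x:[19/2,29] y:[8,28] z:[10,71/3] -> hit [10,71/3], descend [15, 23]
  N15 x:[19/2,29] y:[12,55/2] z:[10,61/3] -> hit [12,61/3], descend [19, 22]
    N19 x:[19/2,21] y:[12,22] z:[10,61/3] -> hit [12,61/3], descend [13, 14]
      N13 x:[20,21] y:[12,14] z:[10,34/3] -> miss, prune
      N14 x:[19/2,27/2] y:[13,22] z:[14,61/3] -> miss, prune
    N22 x:[45/2,29] y:[14,55/2] z:[40/3,20] -> miss, prune
  N23 x:[21/2,53/2] y:[8,28] z:[58/3,71/3] -> hit [58/3,71/3], descend [6, 27]
    N6 x:[37/2,53/2] y:[20,28] z:[20,68/3] -> hit [20,68/3], descend [16, 25]
      N16 x:[37/2,41/2] y:[49/2,28] z:[21,68/3] -> miss, prune
      N25 x:[39/2,53/2] y:[20,47/2] z:[20,64/3] -> hit [20,64/3], descend [11, 20]
        N11 x:[26,53/2] y:[22,47/2] z:[21,64/3] -> miss, prune
        N20 x:[39/2,22] y:[20,23] z:[20,62/3] -> hit [20,62/3] leaf, test {P9@t=20}
    N27 x:[21/2,49/2] y:[8,35/2] z:[58/3,71/3] -> miss, prune

order=[0, 15, 19, 13, 14, 22, 23, 6, 16, 25, 11, 20, 27]  |boxes|=13  |leaves|=1  hit=P9

== RESULT ==
13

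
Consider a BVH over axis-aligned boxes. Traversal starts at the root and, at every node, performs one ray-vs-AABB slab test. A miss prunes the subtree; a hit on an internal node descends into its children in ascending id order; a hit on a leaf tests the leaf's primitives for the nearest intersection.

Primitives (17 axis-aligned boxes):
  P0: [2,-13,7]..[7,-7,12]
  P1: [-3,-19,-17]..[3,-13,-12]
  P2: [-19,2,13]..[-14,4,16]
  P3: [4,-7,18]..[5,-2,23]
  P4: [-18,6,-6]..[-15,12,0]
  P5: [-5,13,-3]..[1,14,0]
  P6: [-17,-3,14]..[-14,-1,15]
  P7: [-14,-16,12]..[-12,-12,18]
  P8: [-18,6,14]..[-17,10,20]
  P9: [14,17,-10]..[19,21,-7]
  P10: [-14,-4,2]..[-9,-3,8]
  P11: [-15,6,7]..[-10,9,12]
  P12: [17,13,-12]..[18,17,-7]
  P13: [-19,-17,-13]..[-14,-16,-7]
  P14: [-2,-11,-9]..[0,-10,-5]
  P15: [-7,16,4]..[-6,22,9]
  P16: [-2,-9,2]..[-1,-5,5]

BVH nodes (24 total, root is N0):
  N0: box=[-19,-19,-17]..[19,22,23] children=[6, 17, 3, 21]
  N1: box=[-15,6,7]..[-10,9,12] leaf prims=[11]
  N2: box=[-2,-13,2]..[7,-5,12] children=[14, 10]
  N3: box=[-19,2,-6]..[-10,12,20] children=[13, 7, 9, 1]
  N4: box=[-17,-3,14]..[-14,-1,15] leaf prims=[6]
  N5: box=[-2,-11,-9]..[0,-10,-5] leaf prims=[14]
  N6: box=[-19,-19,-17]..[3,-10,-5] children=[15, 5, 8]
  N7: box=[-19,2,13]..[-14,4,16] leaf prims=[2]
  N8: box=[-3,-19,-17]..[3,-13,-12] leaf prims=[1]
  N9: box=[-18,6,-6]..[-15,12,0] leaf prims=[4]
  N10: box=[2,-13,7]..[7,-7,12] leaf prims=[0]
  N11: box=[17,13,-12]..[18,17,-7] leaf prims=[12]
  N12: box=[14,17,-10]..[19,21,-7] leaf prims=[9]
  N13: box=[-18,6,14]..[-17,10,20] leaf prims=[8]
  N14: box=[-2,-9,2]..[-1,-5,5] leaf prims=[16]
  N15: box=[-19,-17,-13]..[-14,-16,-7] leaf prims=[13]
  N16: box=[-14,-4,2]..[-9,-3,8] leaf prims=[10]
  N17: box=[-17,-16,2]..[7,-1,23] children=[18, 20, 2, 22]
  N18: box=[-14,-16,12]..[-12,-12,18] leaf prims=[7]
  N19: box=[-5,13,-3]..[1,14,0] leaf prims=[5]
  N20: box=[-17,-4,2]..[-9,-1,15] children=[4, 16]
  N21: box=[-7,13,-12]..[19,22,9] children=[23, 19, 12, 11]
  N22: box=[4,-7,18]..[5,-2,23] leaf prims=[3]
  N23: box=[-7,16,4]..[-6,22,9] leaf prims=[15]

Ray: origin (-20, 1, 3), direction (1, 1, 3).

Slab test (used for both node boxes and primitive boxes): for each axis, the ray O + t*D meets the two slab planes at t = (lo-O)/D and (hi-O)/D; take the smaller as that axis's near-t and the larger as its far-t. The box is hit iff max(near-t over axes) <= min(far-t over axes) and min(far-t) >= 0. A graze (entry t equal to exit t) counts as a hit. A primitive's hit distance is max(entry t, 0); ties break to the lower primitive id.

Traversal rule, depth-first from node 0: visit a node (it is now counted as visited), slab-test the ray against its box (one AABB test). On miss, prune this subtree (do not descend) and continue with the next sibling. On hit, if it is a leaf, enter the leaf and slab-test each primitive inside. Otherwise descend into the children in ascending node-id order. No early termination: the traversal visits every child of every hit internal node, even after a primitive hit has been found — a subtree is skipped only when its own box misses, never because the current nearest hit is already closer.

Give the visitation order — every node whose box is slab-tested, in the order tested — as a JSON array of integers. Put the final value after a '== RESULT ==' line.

Traverse from the root:
N0 x:[1,39] y:[-20,21] z:[-20/3,20/3] -> hit [1,20/3], descend [3, 6, 17, 21]
  N3 x:[1,10] y:[1,11] z:[-3,17/3] -> hit [1,17/3], descend [1, 7, 9, 13]
    N1 x:[5,10] y:[5,8] z:[4/3,3] -> miss, prune
    N7 x:[1,6] y:[1,3] z:[10/3,13/3] -> miss, prune
    N9 x:[2,5] y:[5,11] z:[-3,-1] -> miss, prune
    N13 x:[2,3] y:[5,9] z:[11/3,17/3] -> miss, prune
  N6 x:[1,23] y:[-20,-11] z:[-20/3,-8/3] -> miss, prune
  N17 x:[3,27] y:[-17,-2] z:[-1/3,20/3] -> miss, prune
  N21 x:[13,39] y:[12,21] z:[-5,2] -> miss, prune

9 AABB tests over nodes [0, 3, 1, 7, 9, 13, 6, 17, 21]; 0 leaves entered; closest miss.

== RESULT ==
[0, 3, 1, 7, 9, 13, 6, 17, 21]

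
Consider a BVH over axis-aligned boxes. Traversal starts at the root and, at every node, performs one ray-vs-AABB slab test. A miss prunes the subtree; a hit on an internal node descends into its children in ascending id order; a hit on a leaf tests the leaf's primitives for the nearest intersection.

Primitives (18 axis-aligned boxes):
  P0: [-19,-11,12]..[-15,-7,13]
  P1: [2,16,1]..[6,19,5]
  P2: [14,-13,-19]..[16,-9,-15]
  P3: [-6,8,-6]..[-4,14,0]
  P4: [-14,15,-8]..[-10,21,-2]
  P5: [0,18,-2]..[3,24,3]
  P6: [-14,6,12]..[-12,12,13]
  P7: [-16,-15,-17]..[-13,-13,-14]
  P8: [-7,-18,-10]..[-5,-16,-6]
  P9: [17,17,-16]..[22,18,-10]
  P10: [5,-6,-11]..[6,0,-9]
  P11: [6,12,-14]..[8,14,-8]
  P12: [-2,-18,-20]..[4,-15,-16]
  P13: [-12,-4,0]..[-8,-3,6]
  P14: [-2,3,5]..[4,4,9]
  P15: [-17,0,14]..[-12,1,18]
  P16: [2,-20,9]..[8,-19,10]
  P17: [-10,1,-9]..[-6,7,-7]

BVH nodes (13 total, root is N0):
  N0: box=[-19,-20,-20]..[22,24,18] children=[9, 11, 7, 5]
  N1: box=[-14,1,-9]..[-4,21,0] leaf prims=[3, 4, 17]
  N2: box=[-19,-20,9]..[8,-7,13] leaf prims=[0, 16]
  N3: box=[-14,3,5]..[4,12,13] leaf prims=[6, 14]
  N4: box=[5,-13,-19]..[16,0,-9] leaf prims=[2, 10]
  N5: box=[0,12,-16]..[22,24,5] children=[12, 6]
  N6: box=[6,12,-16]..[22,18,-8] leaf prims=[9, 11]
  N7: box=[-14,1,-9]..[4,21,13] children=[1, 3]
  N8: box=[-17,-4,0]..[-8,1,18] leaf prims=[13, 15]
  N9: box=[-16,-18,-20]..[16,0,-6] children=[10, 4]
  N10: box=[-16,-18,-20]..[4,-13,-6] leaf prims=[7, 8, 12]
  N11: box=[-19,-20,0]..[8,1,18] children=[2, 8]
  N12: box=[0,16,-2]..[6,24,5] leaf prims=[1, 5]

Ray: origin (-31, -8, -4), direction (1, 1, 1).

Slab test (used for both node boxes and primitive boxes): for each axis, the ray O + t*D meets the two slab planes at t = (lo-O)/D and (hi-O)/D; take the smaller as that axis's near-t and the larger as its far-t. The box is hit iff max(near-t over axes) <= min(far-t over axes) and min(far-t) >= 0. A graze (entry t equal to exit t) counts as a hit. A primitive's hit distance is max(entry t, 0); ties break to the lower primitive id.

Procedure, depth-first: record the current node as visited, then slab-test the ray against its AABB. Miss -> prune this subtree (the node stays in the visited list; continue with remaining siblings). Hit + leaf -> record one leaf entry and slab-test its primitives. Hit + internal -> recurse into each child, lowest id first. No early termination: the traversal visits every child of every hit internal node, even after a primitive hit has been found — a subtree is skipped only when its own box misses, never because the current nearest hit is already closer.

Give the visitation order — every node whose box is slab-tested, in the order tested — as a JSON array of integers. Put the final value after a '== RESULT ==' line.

Traverse from the root:
N0 x:[12,53] y:[-12,32] z:[-16,22] -> hit [12,22], descend [5, 7, 9, 11]
  N5 x:[31,53] y:[20,32] z:[-12,9] -> miss, prune
  N7 x:[17,35] y:[9,29] z:[-5,17] -> hit [17,17], descend [1, 3]
    N1 x:[17,27] y:[9,29] z:[-5,4] -> miss, prune
    N3 x:[17,35] y:[11,20] z:[9,17] -> hit [17,17] leaf, test {P6@t=17, P14(miss)}
  N9 x:[15,47] y:[-10,8] z:[-16,-2] -> miss, prune
  N11 x:[12,39] y:[-12,9] z:[4,22] -> miss, prune

Summary -> nodes [0, 5, 7, 1, 3, 9, 11]; box-tests=7; leaf-entries=1; first=P6

== RESULT ==
[0, 5, 7, 1, 3, 9, 11]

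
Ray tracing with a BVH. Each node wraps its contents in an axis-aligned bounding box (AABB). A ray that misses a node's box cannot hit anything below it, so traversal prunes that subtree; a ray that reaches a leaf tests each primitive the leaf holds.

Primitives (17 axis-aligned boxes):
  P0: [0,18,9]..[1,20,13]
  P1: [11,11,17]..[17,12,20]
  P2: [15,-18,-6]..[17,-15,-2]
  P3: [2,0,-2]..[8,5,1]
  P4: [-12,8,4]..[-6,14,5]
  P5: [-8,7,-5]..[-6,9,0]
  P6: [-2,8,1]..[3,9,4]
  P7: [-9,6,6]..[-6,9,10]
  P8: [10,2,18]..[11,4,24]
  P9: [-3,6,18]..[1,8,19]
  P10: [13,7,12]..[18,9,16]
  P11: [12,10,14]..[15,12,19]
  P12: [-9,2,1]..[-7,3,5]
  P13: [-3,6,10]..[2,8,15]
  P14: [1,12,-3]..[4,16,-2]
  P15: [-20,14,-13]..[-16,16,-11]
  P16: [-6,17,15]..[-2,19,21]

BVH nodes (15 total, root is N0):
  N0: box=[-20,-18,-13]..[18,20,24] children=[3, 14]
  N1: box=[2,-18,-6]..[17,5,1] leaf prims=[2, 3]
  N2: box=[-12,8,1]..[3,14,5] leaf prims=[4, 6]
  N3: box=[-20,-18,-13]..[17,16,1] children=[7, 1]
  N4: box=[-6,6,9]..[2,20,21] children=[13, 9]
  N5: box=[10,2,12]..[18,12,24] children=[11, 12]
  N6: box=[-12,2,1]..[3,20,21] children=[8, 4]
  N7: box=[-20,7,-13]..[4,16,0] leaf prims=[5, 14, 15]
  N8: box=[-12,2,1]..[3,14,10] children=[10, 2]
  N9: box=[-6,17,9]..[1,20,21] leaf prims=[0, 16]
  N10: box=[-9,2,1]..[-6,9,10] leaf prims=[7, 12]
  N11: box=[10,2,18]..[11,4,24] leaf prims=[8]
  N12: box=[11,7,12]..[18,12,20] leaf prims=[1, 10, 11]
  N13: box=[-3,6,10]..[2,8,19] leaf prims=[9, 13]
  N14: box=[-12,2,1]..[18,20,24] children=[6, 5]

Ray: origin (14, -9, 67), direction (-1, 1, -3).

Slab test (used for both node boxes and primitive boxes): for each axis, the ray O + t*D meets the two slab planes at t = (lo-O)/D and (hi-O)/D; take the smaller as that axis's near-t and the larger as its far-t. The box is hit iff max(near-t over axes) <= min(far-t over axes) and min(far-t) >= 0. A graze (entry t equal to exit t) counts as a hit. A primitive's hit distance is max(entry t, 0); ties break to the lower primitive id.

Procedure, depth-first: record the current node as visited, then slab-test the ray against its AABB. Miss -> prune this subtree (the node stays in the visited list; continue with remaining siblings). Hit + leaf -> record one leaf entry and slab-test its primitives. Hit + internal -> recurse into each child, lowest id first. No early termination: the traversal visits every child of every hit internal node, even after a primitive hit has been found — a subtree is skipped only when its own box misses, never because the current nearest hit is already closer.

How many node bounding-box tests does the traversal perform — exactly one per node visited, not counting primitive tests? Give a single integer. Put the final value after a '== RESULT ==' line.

Walk:
N0 x:[-4,34] y:[-9,29] z:[43/3,80/3] -> hit [43/3,80/3], descend [3, 14]
  N3 x:[-3,34] y:[-9,25] z:[22,80/3] -> hit [22,25], descend [1, 7]
    N1 x:[-3,12] y:[-9,14] z:[22,73/3] -> miss, prune
    N7 x:[10,34] y:[16,25] z:[67/3,80/3] -> hit [67/3,25] leaf, test {P5(miss), P14(miss), P15(miss)}
  N14 x:[-4,26] y:[11,29] z:[43/3,22] -> hit [43/3,22], descend [5, 6]
    N5 x:[-4,4] y:[11,21] z:[43/3,55/3] -> miss, prune
    N6 x:[11,26] y:[11,29] z:[46/3,22] -> hit [46/3,22], descend [4, 8]
      N4 x:[12,20] y:[15,29] z:[46/3,58/3] -> hit [46/3,58/3], descend [9, 13]
        N9 x:[13,20] y:[26,29] z:[46/3,58/3] -> miss, prune
        N13 x:[12,17] y:[15,17] z:[16,19] -> hit [16,17] leaf, test {P9@t=16, P13(miss)}
      N8 x:[11,26] y:[11,23] z:[19,22] -> hit [19,22], descend [2, 10]
        N2 x:[11,26] y:[17,23] z:[62/3,22] -> hit [62/3,22] leaf, test {P4@t=62/3, P6(miss)}
        N10 x:[20,23] y:[11,18] z:[19,22] -> miss, prune

Visited [0, 3, 1, 7, 14, 5, 6, 4, 9, 13, 8, 2, 10]. Tests: 13 box, 3 leaf. Nearest: P9.

== RESULT ==
13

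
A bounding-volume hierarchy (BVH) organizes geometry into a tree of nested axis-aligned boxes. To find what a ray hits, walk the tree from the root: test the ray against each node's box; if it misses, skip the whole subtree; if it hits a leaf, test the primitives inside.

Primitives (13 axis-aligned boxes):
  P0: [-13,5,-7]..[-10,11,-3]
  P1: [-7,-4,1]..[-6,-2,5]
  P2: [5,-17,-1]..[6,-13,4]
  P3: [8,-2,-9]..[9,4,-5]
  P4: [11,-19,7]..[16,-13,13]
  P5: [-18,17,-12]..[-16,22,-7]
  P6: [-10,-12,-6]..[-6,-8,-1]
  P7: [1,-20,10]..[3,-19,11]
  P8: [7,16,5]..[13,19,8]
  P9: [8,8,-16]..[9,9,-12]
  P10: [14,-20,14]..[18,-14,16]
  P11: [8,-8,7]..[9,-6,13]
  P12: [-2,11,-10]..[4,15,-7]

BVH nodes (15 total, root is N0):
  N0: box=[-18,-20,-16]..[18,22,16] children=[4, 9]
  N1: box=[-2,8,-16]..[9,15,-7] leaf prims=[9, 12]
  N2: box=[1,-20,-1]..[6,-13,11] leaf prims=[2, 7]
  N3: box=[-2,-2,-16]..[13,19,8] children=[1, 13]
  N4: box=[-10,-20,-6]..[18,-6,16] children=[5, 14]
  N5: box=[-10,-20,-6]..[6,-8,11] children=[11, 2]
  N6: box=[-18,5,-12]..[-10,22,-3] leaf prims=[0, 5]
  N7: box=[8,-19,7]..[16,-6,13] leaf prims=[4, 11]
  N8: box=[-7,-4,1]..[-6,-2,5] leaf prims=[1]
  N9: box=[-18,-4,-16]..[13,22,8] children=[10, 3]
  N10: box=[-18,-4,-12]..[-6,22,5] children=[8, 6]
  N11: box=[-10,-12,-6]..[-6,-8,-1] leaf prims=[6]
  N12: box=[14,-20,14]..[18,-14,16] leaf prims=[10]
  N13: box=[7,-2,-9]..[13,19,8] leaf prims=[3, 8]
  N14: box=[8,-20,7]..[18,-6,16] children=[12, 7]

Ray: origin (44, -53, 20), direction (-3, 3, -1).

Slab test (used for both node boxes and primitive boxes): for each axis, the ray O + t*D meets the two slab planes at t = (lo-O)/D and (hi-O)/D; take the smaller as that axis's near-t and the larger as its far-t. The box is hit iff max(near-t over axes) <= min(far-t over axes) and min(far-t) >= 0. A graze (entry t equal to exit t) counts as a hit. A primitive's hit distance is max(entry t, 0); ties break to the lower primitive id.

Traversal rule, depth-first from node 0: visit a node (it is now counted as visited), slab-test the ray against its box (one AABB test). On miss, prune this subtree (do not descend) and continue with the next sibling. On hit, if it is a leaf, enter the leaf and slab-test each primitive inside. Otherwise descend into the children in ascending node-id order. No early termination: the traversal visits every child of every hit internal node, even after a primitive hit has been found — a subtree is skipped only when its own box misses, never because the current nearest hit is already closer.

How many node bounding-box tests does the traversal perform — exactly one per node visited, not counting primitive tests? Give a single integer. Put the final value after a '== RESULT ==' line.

Walk:
N0 x:[26/3,62/3] y:[11,25] z:[4,36] -> hit [11,62/3], descend [4, 9]
  N4 x:[26/3,18] y:[11,47/3] z:[4,26] -> hit [11,47/3], descend [5, 14]
    N5 x:[38/3,18] y:[11,15] z:[9,26] -> hit [38/3,15], descend [2, 11]
      N2 x:[38/3,43/3] y:[11,40/3] z:[9,21] -> hit [38/3,40/3] leaf, test {P2(miss), P7(miss)}
      N11 x:[50/3,18] y:[41/3,15] z:[21,26] -> miss, prune
    N14 x:[26/3,12] y:[11,47/3] z:[4,13] -> hit [11,12], descend [7, 12]
      N7 x:[28/3,12] y:[34/3,47/3] z:[7,13] -> hit [34/3,12] leaf, test {P4(miss), P11(miss)}
      N12 x:[26/3,10] y:[11,13] z:[4,6] -> miss, prune
  N9 x:[31/3,62/3] y:[49/3,25] z:[12,36] -> hit [49/3,62/3], descend [3, 10]
    N3 x:[31/3,46/3] y:[17,24] z:[12,36] -> miss, prune
    N10 x:[50/3,62/3] y:[49/3,25] z:[15,32] -> hit [50/3,62/3], descend [6, 8]
      N6 x:[18,62/3] y:[58/3,25] z:[23,32] -> miss, prune
      N8 x:[50/3,17] y:[49/3,17] z:[15,19] -> hit [50/3,17] leaf, test {P1@t=50/3}

order=[0, 4, 5, 2, 11, 14, 7, 12, 9, 3, 10, 6, 8]  |boxes|=13  |leaves|=3  hit=P1

== RESULT ==
13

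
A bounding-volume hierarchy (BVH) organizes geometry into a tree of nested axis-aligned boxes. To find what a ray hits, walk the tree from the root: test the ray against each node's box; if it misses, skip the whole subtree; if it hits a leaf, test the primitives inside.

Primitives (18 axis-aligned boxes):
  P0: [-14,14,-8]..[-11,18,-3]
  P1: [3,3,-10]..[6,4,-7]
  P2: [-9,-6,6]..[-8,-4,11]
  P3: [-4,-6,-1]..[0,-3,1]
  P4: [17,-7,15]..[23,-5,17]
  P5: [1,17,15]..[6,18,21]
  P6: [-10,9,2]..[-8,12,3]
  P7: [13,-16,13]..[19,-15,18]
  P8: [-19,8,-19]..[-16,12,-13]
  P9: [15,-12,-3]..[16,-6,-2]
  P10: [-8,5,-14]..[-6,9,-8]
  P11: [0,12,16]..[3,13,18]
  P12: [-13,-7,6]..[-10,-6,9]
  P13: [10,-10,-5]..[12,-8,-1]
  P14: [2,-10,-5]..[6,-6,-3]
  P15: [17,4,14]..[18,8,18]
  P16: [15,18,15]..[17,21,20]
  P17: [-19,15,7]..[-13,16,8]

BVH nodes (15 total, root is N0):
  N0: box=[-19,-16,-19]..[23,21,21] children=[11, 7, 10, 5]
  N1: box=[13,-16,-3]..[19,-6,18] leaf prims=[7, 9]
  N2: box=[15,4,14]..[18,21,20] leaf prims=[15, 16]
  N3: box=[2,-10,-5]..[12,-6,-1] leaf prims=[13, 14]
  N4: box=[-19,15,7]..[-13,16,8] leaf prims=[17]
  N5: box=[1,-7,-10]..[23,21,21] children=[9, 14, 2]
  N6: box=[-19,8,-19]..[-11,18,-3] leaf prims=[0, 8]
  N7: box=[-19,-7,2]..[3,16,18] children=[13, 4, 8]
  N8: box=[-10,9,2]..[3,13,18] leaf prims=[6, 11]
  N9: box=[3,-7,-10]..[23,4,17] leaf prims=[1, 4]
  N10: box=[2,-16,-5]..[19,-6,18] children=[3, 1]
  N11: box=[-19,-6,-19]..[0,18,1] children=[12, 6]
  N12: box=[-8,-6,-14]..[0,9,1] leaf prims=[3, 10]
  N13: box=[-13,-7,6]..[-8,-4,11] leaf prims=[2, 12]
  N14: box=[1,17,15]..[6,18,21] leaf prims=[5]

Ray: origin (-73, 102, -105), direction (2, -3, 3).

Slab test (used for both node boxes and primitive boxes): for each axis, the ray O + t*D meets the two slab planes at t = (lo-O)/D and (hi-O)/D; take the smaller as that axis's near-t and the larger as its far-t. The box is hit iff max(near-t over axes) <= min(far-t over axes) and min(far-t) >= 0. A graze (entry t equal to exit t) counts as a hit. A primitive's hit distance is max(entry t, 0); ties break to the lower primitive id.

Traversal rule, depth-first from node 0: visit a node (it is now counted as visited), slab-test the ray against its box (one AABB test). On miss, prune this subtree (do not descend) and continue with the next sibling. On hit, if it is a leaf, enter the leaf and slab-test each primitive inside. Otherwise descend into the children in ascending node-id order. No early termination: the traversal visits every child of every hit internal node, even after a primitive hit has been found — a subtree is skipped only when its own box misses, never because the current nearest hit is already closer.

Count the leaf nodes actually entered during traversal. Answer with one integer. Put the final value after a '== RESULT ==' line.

Walk:
N0 x:[27,48] y:[27,118/3] z:[86/3,42] -> hit [86/3,118/3], descend [5, 7, 10, 11]
  N5 x:[37,48] y:[27,109/3] z:[95/3,42] -> miss, prune
  N7 x:[27,38] y:[86/3,109/3] z:[107/3,41] -> hit [107/3,109/3], descend [4, 8, 13]
    N4 x:[27,30] y:[86/3,29] z:[112/3,113/3] -> miss, prune
    N8 x:[63/2,38] y:[89/3,31] z:[107/3,41] -> miss, prune
    N13 x:[30,65/2] y:[106/3,109/3] z:[37,116/3] -> miss, prune
  N10 x:[75/2,46] y:[36,118/3] z:[100/3,41] -> hit [75/2,118/3], descend [1, 3]
    N1 x:[43,46] y:[36,118/3] z:[34,41] -> miss, prune
    N3 x:[75/2,85/2] y:[36,112/3] z:[100/3,104/3] -> miss, prune
  N11 x:[27,73/2] y:[28,36] z:[86/3,106/3] -> hit [86/3,106/3], descend [6, 12]
    N6 x:[27,31] y:[28,94/3] z:[86/3,34] -> hit [86/3,31] leaf, test {P0(miss), P8(miss)}
    N12 x:[65/2,73/2] y:[31,36] z:[91/3,106/3] -> hit [65/2,106/3] leaf, test {P3@t=35, P10(miss)}

12 AABB tests over nodes [0, 5, 7, 4, 8, 13, 10, 1, 3, 11, 6, 12]; 2 leaves entered; closest P3.

== RESULT ==
2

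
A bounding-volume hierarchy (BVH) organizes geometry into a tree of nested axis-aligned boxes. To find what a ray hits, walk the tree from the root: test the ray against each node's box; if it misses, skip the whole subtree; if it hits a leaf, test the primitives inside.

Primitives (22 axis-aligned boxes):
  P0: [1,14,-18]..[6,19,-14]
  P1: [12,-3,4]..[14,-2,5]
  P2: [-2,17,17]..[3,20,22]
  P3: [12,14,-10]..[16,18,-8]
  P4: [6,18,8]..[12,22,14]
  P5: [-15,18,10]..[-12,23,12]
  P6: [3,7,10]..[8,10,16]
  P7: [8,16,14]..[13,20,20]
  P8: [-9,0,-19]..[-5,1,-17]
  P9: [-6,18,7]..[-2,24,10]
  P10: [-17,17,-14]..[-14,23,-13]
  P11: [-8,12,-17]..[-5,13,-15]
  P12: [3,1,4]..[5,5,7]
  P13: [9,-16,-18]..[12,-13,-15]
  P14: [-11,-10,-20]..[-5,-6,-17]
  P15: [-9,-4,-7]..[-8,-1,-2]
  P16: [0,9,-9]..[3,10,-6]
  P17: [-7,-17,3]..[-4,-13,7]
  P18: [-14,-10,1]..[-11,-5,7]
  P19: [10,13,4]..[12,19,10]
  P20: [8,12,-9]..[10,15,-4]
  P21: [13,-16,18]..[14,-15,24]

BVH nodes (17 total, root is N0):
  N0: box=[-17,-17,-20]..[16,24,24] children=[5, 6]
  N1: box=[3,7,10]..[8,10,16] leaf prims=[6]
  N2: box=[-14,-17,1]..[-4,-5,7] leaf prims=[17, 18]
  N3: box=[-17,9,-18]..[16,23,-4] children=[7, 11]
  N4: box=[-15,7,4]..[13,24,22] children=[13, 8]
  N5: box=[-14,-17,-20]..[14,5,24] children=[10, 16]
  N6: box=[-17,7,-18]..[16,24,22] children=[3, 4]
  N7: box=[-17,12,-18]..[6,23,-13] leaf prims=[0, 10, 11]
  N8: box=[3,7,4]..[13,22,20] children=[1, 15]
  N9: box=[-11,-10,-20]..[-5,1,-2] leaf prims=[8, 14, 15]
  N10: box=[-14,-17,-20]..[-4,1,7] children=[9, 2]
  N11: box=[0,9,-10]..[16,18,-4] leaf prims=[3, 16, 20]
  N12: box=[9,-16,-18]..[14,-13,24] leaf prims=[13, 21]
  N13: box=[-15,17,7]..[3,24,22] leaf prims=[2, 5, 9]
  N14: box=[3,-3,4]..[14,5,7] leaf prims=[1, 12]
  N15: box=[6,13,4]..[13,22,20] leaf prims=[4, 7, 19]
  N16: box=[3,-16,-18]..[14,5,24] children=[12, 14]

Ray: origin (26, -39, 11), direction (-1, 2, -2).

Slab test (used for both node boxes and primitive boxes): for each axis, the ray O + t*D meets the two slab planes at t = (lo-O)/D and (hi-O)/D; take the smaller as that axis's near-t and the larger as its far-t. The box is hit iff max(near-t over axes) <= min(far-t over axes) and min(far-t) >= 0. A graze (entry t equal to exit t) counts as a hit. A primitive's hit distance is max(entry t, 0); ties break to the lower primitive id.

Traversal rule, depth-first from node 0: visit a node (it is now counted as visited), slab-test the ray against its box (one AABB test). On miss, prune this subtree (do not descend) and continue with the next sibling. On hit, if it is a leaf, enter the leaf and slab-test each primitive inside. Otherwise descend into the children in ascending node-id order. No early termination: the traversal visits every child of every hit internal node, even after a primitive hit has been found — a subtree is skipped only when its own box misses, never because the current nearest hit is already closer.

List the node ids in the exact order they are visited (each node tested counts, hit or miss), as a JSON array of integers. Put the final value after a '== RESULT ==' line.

Walk:
N0 x:[10,43] y:[11,63/2] z:[-13/2,31/2] -> hit [11,31/2], descend [5, 6]
  N5 x:[12,40] y:[11,22] z:[-13/2,31/2] -> hit [12,31/2], descend [10, 16]
    N10 x:[30,40] y:[11,20] z:[2,31/2] -> miss, prune
    N16 x:[12,23] y:[23/2,22] z:[-13/2,29/2] -> hit [12,29/2], descend [12, 14]
      N12 x:[12,17] y:[23/2,13] z:[-13/2,29/2] -> hit [12,13] leaf, test {P13(miss), P21(miss)}
      N14 x:[12,23] y:[18,22] z:[2,7/2] -> miss, prune
  N6 x:[10,43] y:[23,63/2] z:[-11/2,29/2] -> miss, prune

Summary -> nodes [0, 5, 10, 16, 12, 14, 6]; box-tests=7; leaf-entries=1; first=miss

== RESULT ==
[0, 5, 10, 16, 12, 14, 6]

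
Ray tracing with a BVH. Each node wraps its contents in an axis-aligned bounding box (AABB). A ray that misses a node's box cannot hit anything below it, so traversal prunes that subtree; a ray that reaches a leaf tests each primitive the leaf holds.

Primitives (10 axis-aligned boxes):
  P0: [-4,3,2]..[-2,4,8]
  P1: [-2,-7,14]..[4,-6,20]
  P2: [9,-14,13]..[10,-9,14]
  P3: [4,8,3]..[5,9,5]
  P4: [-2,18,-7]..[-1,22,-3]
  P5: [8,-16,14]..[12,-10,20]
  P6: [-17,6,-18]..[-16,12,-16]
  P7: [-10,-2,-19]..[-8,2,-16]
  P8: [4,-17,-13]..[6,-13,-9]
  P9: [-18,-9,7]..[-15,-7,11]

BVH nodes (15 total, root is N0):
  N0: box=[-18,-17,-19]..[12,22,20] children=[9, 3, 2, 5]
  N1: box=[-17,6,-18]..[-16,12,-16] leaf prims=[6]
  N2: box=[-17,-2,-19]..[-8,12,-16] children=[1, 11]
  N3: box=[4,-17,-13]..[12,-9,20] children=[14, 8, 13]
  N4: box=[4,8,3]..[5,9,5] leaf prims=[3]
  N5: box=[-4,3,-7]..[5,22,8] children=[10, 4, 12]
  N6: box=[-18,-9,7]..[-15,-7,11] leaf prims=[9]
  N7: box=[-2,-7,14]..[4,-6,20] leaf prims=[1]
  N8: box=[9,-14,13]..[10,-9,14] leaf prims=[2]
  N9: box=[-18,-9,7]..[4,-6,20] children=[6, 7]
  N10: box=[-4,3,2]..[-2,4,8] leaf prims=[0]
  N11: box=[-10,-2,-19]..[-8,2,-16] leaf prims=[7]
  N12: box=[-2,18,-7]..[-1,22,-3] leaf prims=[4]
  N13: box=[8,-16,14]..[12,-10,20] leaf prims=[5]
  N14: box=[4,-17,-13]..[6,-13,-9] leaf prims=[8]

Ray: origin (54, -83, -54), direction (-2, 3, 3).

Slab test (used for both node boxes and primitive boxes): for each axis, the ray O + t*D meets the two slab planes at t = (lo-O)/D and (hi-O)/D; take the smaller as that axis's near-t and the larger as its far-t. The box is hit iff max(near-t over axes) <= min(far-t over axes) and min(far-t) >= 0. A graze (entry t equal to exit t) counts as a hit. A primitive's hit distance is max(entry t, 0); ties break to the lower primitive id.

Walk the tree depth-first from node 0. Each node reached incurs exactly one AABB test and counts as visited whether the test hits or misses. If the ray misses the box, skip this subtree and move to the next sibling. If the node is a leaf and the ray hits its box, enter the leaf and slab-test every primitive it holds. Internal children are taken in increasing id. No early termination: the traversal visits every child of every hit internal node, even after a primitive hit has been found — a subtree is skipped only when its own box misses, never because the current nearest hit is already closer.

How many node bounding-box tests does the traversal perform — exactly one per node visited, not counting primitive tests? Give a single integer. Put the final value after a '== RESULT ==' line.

Trace the traversal:
N0 x:[21,36] y:[22,35] z:[35/3,74/3] -> hit [22,74/3], descend [2, 3, 5, 9]
  N2 x:[31,71/2] y:[27,95/3] z:[35/3,38/3] -> miss, prune
  N3 x:[21,25] y:[22,74/3] z:[41/3,74/3] -> hit [22,74/3], descend [8, 13, 14]
    N8 x:[22,45/2] y:[23,74/3] z:[67/3,68/3] -> miss, prune
    N13 x:[21,23] y:[67/3,73/3] z:[68/3,74/3] -> hit [68/3,23] leaf, test {P5@t=68/3}
    N14 x:[24,25] y:[22,70/3] z:[41/3,15] -> miss, prune
  N5 x:[49/2,29] y:[86/3,35] z:[47/3,62/3] -> miss, prune
  N9 x:[25,36] y:[74/3,77/3] z:[61/3,74/3] -> miss, prune

order=[0, 2, 3, 8, 13, 14, 5, 9]  |boxes|=8  |leaves|=1  hit=P5

== RESULT ==
8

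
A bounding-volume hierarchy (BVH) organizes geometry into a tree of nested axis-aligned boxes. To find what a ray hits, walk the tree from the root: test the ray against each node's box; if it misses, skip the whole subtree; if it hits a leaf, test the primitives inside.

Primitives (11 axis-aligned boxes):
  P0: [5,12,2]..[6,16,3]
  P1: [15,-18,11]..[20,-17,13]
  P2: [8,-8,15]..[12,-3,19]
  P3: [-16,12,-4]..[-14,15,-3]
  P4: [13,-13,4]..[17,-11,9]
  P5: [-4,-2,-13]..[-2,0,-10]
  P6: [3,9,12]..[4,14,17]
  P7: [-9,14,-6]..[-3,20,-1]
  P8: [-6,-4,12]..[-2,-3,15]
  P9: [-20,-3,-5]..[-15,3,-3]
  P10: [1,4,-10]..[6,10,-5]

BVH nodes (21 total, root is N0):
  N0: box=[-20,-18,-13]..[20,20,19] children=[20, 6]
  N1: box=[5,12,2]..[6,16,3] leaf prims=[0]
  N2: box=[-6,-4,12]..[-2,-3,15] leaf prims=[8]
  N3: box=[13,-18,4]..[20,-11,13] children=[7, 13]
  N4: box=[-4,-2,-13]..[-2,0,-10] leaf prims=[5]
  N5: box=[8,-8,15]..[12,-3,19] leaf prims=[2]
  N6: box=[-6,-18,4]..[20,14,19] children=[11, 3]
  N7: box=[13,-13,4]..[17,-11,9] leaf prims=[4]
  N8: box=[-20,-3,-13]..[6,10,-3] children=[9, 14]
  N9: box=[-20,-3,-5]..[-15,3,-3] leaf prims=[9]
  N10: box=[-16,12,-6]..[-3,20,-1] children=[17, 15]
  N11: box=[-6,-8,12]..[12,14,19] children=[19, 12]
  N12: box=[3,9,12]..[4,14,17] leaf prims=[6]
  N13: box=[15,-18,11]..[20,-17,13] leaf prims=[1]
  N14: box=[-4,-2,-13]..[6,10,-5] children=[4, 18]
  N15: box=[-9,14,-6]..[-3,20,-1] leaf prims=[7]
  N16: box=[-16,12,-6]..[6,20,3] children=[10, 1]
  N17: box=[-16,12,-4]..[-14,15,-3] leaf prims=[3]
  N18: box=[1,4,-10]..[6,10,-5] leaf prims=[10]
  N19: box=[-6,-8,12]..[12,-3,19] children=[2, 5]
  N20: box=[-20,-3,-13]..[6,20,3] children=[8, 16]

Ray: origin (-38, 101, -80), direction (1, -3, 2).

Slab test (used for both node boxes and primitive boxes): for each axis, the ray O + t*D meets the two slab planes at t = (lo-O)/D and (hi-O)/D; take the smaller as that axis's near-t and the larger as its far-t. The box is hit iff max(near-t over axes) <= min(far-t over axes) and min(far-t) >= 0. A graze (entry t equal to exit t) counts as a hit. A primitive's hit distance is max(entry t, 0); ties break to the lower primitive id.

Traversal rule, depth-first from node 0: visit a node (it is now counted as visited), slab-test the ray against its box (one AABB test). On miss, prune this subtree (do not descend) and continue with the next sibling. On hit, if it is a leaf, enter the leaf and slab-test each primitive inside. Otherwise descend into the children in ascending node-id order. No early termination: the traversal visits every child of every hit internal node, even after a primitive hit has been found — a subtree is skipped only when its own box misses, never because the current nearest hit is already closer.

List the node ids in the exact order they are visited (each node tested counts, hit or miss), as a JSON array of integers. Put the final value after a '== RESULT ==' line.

Traverse from the root:
N0 x:[18,58] y:[27,119/3] z:[67/2,99/2] -> hit [67/2,119/3], descend [6, 20]
  N6 x:[32,58] y:[29,119/3] z:[42,99/2] -> miss, prune
  N20 x:[18,44] y:[27,104/3] z:[67/2,83/2] -> hit [67/2,104/3], descend [8, 16]
    N8 x:[18,44] y:[91/3,104/3] z:[67/2,77/2] -> hit [67/2,104/3], descend [9, 14]
      N9 x:[18,23] y:[98/3,104/3] z:[75/2,77/2] -> miss, prune
      N14 x:[34,44] y:[91/3,103/3] z:[67/2,75/2] -> hit [34,103/3], descend [4, 18]
        N4 x:[34,36] y:[101/3,103/3] z:[67/2,35] -> hit [34,103/3] leaf, test {P5@t=34}
        N18 x:[39,44] y:[91/3,97/3] z:[35,75/2] -> miss, prune
    N16 x:[22,44] y:[27,89/3] z:[37,83/2] -> miss, prune

order=[0, 6, 20, 8, 9, 14, 4, 18, 16]  |boxes|=9  |leaves|=1  hit=P5

== RESULT ==
[0, 6, 20, 8, 9, 14, 4, 18, 16]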